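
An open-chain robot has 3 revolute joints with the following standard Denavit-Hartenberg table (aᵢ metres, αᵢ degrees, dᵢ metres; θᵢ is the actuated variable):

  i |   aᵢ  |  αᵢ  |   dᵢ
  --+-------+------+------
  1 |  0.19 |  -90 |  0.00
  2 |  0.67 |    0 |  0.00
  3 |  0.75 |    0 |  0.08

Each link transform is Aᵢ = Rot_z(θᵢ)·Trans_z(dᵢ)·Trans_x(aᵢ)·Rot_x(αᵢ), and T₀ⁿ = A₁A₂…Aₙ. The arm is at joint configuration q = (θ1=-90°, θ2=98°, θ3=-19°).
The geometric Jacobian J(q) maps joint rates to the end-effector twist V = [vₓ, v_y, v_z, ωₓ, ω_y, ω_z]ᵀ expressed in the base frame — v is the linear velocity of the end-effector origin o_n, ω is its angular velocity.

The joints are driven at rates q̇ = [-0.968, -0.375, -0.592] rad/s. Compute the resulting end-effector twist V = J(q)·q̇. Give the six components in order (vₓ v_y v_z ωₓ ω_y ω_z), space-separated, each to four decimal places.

o_n = [0.0800, -0.2399, -1.3997]
J₁: ẑ×o_n = [0.2399, 0.0800, -0.0000], ω = ẑ
J2: z=[1.0000, 0.0000, 0.0000] o=[0.0000, -0.1900, 0.0000] → [-0.0000, 1.3997, -0.0499, 1.0000, 0.0000, 0.0000]
J3: z=[1.0000, 0.0000, 0.0000] o=[0.0000, -0.0968, -0.6635] → [-0.0000, 0.7362, -0.1431, 1.0000, 0.0000, 0.0000]
V = J·q̇ = [-0.2322, -1.0382, 0.1034, -0.9670, -0.0000, -0.9680]

-0.2322 -1.0382 0.1034 -0.9670 -0.0000 -0.9680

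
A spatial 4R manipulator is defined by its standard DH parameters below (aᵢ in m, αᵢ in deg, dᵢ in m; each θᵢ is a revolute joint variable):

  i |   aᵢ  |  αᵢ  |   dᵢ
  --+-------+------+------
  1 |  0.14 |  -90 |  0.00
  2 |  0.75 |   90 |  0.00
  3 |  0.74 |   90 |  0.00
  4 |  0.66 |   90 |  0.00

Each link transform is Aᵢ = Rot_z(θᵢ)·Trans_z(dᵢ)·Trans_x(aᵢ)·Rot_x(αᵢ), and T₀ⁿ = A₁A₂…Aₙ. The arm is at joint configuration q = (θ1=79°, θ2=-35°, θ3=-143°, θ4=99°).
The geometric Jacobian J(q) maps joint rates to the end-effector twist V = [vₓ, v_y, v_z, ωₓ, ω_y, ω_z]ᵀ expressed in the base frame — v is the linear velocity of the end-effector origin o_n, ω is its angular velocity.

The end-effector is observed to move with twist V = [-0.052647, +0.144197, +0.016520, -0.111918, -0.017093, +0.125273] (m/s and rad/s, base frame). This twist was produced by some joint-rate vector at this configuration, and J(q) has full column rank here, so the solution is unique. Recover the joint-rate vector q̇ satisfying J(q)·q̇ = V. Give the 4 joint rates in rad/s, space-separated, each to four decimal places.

o_n = [0.3693, -0.1086, 0.6725]
J₁: ẑ×o_n = [0.1086, 0.3693, -0.0000], ω = ẑ
J2: z=[-0.9816, 0.1908, 0.0000] o=[0.0267, 0.1374, 0.0000] → [0.1283, 0.6601, 0.1761, -0.9816, 0.1908, 0.0000]
J3: z=[-0.1094, -0.5630, 0.8192] o=[0.1439, 0.7405, 0.4302] → [0.5591, 0.2111, 0.2198, -0.1094, -0.5630, 0.8192]
J4: z=[-0.8780, -0.3315, -0.3452] o=[0.4887, 0.1803, 0.0912] → [-0.2924, 0.5516, 0.2140, -0.8780, -0.3315, -0.3452]
q̇ = J⁺·V = [0.2240, -0.0100, -0.0590, 0.1460]

0.2240 -0.0100 -0.0590 0.1460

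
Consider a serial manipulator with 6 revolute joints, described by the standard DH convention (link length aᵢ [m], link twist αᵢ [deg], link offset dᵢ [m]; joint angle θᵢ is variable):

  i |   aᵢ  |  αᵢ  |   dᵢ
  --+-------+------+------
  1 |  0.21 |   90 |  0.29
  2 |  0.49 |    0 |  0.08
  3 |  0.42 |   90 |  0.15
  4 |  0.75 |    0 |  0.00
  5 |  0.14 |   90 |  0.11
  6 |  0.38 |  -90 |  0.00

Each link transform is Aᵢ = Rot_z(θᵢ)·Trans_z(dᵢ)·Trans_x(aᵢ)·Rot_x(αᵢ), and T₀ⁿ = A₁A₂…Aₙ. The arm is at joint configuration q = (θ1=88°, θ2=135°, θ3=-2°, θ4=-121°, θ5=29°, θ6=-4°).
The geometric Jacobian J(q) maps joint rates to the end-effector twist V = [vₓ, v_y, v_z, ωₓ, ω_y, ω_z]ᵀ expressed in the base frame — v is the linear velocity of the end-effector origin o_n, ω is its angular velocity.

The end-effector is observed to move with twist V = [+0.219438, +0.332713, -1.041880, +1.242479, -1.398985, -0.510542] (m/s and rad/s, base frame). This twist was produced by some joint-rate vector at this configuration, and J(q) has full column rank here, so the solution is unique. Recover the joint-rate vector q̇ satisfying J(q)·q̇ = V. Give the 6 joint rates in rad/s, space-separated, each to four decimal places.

-0.2830 0.7080 0.6090 -0.4950 -0.6510 -0.7580

o_n = [-0.9341, -0.0535, 0.7048]
J₁: ẑ×o_n = [0.0535, -0.9341, 0.0000], ω = ẑ
J2: z=[0.9994, -0.0349, 0.0000] o=[0.0073, 0.2099, 0.2900] → [-0.0145, -0.4146, -0.2961, 0.9994, -0.0349, 0.0000]
J3: z=[0.9994, -0.0349, 0.0000] o=[0.0752, -0.1392, 0.6365] → [-0.0024, -0.0683, 0.0504, 0.9994, -0.0349, 0.0000]
J4: z=[0.0255, 0.7309, 0.6820] o=[0.2151, -0.4307, 0.9437] → [-0.4318, -0.7776, 0.8496, 0.0255, 0.7309, 0.6820]
J5: z=[0.0255, 0.7309, 0.6820] o=[-0.4182, -0.1450, 0.6611] → [-0.0305, -0.3529, 0.3794, 0.0255, 0.7309, 0.6820]
J6: z=[0.0587, 0.6799, -0.7309] o=[-0.5551, -0.0564, 0.7326] → [-0.0168, 0.2786, 0.2579, 0.0587, 0.6799, -0.7309]
q̇ = J⁺·V = [-0.2830, 0.7080, 0.6090, -0.4950, -0.6510, -0.7580]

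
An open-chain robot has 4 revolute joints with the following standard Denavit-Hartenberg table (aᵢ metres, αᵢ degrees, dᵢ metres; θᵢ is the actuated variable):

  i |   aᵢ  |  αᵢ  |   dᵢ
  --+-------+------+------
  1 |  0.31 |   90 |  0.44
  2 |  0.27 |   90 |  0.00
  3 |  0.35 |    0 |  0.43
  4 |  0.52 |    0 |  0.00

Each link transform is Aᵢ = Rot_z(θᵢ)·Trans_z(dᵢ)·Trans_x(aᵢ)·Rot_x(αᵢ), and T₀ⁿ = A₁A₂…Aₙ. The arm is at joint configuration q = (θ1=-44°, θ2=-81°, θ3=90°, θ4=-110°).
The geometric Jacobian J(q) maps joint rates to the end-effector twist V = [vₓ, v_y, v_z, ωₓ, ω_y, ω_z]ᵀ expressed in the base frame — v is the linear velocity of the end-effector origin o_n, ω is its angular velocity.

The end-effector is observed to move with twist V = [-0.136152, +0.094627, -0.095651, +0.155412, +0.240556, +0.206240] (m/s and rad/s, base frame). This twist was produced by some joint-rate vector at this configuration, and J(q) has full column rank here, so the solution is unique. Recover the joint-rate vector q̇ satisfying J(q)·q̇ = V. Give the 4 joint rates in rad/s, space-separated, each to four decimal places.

0.2150 -0.2810 -0.4970 0.5530

o_n = [-0.1167, -0.1266, -0.3766]
J₁: ẑ×o_n = [0.1266, -0.1167, 0.0000], ω = ẑ
J2: z=[-0.6947, -0.7193, 0.0000] o=[0.2230, -0.2153, 0.4400] → [0.5874, -0.5672, -0.3060, -0.6947, -0.7193, 0.0000]
J3: z=[-0.7105, 0.6861, -0.1564] o=[0.2534, -0.2447, 0.1733] → [-0.3588, -0.3328, 0.1700, -0.7105, 0.6861, -0.1564]
J4: z=[-0.7105, 0.6861, -0.1564] o=[-0.2953, -0.2014, 0.1061] → [-0.3194, -0.3708, -0.1757, -0.7105, 0.6861, -0.1564]
q̇ = J⁺·V = [0.2150, -0.2810, -0.4970, 0.5530]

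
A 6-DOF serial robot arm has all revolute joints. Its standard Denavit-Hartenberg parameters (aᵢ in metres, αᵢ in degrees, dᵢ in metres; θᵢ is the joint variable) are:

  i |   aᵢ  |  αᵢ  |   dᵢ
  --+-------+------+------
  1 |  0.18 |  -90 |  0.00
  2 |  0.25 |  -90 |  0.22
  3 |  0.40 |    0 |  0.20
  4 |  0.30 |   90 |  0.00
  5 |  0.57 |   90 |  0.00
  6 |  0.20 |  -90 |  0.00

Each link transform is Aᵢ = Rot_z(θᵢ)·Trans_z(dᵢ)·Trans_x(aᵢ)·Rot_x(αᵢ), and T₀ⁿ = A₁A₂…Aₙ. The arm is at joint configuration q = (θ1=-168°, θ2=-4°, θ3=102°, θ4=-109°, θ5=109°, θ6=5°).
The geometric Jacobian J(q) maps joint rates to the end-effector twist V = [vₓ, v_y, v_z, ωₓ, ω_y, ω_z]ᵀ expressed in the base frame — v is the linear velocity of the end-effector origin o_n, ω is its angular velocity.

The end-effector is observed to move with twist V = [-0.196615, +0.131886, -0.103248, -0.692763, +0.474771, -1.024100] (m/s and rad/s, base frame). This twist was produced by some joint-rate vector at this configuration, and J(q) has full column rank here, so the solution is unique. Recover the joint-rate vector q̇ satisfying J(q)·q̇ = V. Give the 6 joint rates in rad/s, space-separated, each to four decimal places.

o_n = [-0.4788, 0.0494, -0.9101]
J₁: ẑ×o_n = [-0.0494, -0.4788, 0.0000], ω = ẑ
J2: z=[0.2079, -0.9781, 0.0000] o=[-0.1761, -0.0374, 0.0000] → [0.8903, 0.1892, -0.2781, 0.2079, -0.9781, 0.0000]
J3: z=[-0.0682, -0.0145, -0.9976] o=[-0.3743, -0.3045, 0.0174] → [0.3665, 0.0410, -0.0257, -0.0682, -0.0145, -0.9976]
J4: z=[-0.0682, -0.0145, -0.9976] o=[-0.3881, 0.0926, -0.1879] → [-0.0326, 0.0412, 0.0016, -0.0682, -0.0145, -0.9976]
J5: z=[0.3253, -0.9456, -0.0085] o=[-0.6711, -0.0049, -0.1671] → [0.7031, 0.2401, 0.1995, 0.3253, -0.9456, -0.0085]
J6: z=[-0.9140, -0.3121, -0.2593] o=[-0.5328, 0.0476, -0.7176] → [0.0606, -0.1900, 0.0151, -0.9140, -0.3121, -0.2593]
q̇ = J⁺·V = [-0.8040, -0.0800, 0.5590, -0.4690, -0.5930, 0.5220]

-0.8040 -0.0800 0.5590 -0.4690 -0.5930 0.5220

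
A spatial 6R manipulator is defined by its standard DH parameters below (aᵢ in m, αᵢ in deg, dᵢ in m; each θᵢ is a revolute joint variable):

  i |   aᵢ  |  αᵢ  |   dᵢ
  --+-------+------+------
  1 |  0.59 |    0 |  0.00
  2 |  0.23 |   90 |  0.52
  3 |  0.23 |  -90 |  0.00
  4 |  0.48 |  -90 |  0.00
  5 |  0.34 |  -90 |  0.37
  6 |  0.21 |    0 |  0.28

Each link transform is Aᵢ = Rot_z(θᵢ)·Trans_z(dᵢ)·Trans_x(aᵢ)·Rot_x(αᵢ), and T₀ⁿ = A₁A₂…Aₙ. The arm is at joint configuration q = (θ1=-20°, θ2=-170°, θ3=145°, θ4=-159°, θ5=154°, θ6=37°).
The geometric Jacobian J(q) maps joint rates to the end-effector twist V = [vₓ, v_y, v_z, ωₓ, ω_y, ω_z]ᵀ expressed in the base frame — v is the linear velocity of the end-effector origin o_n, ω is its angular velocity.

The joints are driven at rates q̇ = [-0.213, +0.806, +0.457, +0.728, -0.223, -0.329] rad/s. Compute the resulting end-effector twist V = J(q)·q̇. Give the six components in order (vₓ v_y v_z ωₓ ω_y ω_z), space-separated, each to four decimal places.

0.0145 -0.1511 0.0746 0.1233 0.2834 0.1158

o_n = [0.7083, -0.0340, 0.7312]
J₁: ẑ×o_n = [0.0340, 0.7083, -0.0000], ω = ẑ
J2: z=[0.0000, 0.0000, 1.0000] o=[0.5544, -0.2018, 0.0000] → [-0.1678, 0.1538, 0.0000, 0.0000, 0.0000, 1.0000]
J3: z=[0.1736, 0.9848, 0.0000] o=[0.3279, -0.1619, 0.5200] → [0.2080, -0.0367, -0.3524, 0.1736, 0.9848, 0.0000]
J4: z=[0.5649, -0.0996, -0.8192] o=[0.5135, -0.1946, 0.6519] → [0.1236, -0.2044, 0.1101, 0.5649, -0.0996, -0.8192]
J5: z=[0.4512, 0.8684, 0.2056] o=[0.1818, 0.0386, 0.3949] → [0.3070, -0.0435, -0.4899, 0.4512, 0.8684, 0.2056]
J6: z=[0.8106, -0.3024, -0.5015] o=[0.4757, 0.2263, 0.7567] → [-0.1229, -0.0960, -0.1407, 0.8106, -0.3024, -0.5015]
V = J·q̇ = [0.0145, -0.1511, 0.0746, 0.1233, 0.2834, 0.1158]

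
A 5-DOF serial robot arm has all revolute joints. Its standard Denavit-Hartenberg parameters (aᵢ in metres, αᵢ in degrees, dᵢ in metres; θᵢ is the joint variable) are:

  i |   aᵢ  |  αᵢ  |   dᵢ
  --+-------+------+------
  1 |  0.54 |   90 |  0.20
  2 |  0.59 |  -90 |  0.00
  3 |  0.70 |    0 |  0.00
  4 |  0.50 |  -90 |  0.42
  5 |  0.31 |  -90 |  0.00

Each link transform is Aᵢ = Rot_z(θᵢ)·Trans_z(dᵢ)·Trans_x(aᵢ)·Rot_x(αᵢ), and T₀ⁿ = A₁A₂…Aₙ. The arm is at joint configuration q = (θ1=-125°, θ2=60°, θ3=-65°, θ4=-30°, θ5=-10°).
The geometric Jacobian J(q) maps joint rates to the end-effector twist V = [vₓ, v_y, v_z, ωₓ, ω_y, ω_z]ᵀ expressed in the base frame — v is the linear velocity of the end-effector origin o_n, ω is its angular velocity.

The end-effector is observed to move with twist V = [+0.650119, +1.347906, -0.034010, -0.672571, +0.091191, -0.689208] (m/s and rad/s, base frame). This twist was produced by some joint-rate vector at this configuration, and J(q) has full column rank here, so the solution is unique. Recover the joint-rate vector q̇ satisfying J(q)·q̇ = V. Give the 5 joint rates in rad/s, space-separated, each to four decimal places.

o_n = [-1.4851, 0.3838, 1.1433]
J₁: ẑ×o_n = [-0.3838, -1.4851, 0.0000], ω = ẑ
J2: z=[-0.8192, 0.5736, 0.0000] o=[-0.3097, -0.4423, 0.2000] → [0.5410, 0.7727, -0.0025, -0.8192, 0.5736, 0.0000]
J3: z=[0.4967, 0.7094, 0.5000] o=[-0.4789, -0.6840, 0.7110] → [-0.2272, -0.7178, 1.2442, 0.4967, 0.7094, 0.5000]
J4: z=[0.4967, 0.7094, 0.5000] o=[-1.0835, -0.4413, 0.9672] → [-0.2876, -0.2883, 0.6947, 0.4967, 0.7094, 0.5000]
J5: z=[-0.3571, -0.3580, 0.8627] o=[-1.2704, 0.1602, 1.1394] → [-0.1942, -0.1839, -0.1567, -0.3571, -0.3580, 0.8627]
q̇ = J⁺·V = [-0.6580, 0.5920, 0.3380, -0.6230, 0.1290]

-0.6580 0.5920 0.3380 -0.6230 0.1290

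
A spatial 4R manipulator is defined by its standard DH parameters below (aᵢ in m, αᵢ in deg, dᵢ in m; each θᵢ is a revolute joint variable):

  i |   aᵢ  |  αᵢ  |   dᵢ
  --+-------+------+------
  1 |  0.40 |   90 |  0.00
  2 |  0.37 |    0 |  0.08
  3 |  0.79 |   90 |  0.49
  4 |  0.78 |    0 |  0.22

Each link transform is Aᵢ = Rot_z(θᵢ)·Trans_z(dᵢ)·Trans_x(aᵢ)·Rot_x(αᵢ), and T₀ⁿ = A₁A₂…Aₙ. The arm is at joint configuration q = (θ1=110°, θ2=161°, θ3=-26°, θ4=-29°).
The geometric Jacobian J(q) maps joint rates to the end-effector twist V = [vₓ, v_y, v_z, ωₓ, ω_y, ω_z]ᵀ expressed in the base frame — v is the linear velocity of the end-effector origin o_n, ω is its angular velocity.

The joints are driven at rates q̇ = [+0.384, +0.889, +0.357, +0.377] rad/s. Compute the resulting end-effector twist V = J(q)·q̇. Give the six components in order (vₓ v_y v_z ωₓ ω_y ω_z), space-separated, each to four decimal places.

1.0989 -1.3295 -1.3135 1.0797 0.6767 0.6506

o_n = [0.4660, -0.7193, 1.3170]
J₁: ẑ×o_n = [0.7193, 0.4660, -0.0000], ω = ẑ
J2: z=[0.9397, 0.3420, 0.0000] o=[-0.1368, 0.3759, 0.0000] → [0.4505, -1.2376, -1.2353, 0.9397, 0.3420, 0.0000]
J3: z=[0.9397, 0.3420, 0.0000] o=[0.0580, 0.0745, 0.1205] → [0.4093, -1.1244, -0.8854, 0.9397, 0.3420, 0.0000]
J4: z=[-0.2418, 0.6645, 0.7071] o=[0.7095, -0.2828, 0.6791] → [0.7325, -0.0179, 0.2674, -0.2418, 0.6645, 0.7071]
V = J·q̇ = [1.0989, -1.3295, -1.3135, 1.0797, 0.6767, 0.6506]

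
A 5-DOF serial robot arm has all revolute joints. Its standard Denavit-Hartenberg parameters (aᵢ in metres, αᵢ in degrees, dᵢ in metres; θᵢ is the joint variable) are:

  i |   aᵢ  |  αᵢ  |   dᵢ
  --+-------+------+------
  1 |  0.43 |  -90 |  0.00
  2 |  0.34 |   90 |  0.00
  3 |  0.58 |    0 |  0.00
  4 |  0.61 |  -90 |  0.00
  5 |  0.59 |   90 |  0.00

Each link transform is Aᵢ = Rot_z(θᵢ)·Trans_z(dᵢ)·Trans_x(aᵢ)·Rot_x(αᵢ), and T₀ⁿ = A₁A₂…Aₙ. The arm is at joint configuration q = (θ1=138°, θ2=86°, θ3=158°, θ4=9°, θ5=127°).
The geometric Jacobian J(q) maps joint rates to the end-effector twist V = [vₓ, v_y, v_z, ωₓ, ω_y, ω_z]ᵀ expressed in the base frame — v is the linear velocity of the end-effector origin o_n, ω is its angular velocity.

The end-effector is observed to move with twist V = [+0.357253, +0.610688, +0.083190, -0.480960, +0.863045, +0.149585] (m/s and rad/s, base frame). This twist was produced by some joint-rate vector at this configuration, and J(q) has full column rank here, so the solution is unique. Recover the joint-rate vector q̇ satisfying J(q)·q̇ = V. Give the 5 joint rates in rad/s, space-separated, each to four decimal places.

o_n = [-0.1309, -0.2517, 0.4122]
J₁: ẑ×o_n = [0.2517, -0.1309, 0.0000], ω = ẑ
J2: z=[-0.6691, -0.7431, 0.0000] o=[-0.3196, 0.2877, 0.0000] → [-0.3063, 0.2758, 0.5012, -0.6691, -0.7431, 0.0000]
J3: z=[-0.7413, 0.6675, 0.0698] o=[-0.3372, 0.3036, -0.3392] → [0.5403, 0.5714, 0.2739, -0.7413, 0.6675, 0.0698]
J4: z=[-0.7413, 0.6675, 0.0698] o=[-0.4547, 0.1170, 0.1973] → [0.1692, 0.1819, 0.0572, -0.7413, 0.6675, 0.0698]
J5: z=[0.6636, 0.7136, 0.2244] o=[-0.5157, -0.0127, 0.7902] → [-0.2161, 0.3372, -0.4332, 0.6636, 0.7136, 0.2244]
q̇ = J⁺·V = [0.0010, 0.0400, 0.7800, 0.1630, 0.3690]

0.0010 0.0400 0.7800 0.1630 0.3690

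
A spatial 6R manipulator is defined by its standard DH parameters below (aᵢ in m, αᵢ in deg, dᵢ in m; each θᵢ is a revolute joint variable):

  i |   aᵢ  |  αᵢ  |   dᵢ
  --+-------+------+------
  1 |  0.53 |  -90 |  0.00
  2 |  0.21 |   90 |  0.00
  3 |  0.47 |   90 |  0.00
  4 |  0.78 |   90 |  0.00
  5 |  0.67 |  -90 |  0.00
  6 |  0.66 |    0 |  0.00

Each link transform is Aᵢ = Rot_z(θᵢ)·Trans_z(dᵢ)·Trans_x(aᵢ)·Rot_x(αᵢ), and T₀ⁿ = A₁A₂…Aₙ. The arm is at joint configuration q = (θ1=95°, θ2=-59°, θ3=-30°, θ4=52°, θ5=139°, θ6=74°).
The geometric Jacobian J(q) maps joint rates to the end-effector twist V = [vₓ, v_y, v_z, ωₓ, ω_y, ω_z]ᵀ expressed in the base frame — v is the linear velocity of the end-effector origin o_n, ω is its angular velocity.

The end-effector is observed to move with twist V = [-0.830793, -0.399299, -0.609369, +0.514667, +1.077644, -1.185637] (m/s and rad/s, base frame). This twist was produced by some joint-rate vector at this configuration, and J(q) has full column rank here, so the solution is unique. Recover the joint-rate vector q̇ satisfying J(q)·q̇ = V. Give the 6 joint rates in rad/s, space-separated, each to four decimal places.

-0.4490 -0.2650 -0.6070 0.8810 0.4680 0.7080

o_n = [0.5014, 0.1353, 0.2377]
J₁: ẑ×o_n = [-0.1353, 0.5014, 0.0000], ω = ẑ
J2: z=[-0.9962, -0.0872, 0.0000] o=[-0.0462, 0.5280, 0.0000] → [-0.0207, 0.2368, 0.4389, -0.9962, -0.0872, 0.0000]
J3: z=[0.0747, -0.8539, 0.5150] o=[-0.0556, 0.6357, 0.1800] → [0.2085, 0.2826, 0.4382, 0.0747, -0.8539, 0.5150]
J4: z=[0.8852, -0.1811, -0.4286] o=[0.1602, 0.8651, 0.5289] → [-0.2600, 0.1116, -0.5841, 0.8852, -0.1811, -0.4286]
J5: z=[0.3159, 0.9102, 0.2679] o=[0.4267, 0.5745, 1.2019] → [-0.7600, 0.3246, -0.2067, 0.3159, 0.9102, 0.2679]
J6: z=[-0.8922, 0.3810, -0.2426] o=[0.6430, 0.6833, 0.5772] → [-0.2623, -0.2686, 0.5428, -0.8922, 0.3810, -0.2426]
q̇ = J⁺·V = [-0.4490, -0.2650, -0.6070, 0.8810, 0.4680, 0.7080]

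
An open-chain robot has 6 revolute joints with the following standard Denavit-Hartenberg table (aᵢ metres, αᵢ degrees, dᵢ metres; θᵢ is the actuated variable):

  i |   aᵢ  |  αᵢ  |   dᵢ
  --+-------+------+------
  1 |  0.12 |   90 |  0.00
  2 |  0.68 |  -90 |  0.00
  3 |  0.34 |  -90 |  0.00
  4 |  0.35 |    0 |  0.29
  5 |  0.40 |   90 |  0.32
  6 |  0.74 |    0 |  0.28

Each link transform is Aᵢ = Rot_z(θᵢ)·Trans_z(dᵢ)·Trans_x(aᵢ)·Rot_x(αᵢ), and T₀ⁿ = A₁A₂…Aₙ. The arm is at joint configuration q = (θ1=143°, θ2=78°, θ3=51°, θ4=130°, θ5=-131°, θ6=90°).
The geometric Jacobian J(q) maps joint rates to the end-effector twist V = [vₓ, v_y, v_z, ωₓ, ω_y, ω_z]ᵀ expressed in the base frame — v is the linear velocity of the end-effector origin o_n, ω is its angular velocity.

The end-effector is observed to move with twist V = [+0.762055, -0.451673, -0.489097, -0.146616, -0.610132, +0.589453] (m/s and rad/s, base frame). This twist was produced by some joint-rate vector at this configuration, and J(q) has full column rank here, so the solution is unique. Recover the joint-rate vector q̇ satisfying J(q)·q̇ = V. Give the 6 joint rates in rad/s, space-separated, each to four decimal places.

o_n = [-0.8230, -0.9400, -0.0432]
J₁: ẑ×o_n = [0.9400, -0.8230, 0.0000], ω = ẑ
J2: z=[0.6018, 0.7986, 0.0000] o=[-0.0958, 0.0722, 0.0000] → [-0.0345, 0.0260, -0.0284, 0.6018, 0.7986, 0.0000]
J3: z=[0.7812, -0.5887, 0.2079] o=[-0.2087, 0.1573, 0.6651] → [0.6451, 0.4256, -1.2188, 0.7812, -0.5887, 0.2079]
J4: z=[-0.2497, -0.5998, -0.7602] o=[-0.4033, -0.0269, 0.8744] → [-0.1436, 0.0899, -0.0238, -0.2497, -0.5998, -0.7602]
J5: z=[-0.2497, -0.5998, -0.7602] o=[-0.5564, 0.0788, 0.4598] → [-0.4728, 0.0771, 0.0945, -0.2497, -0.5998, -0.7602]
J6: z=[0.7911, -0.5791, 0.1971] o=[-0.8597, -0.3339, 0.4641] → [0.4133, 0.4086, -0.4581, 0.7911, -0.5791, 0.1971]
q̇ = J⁺·V = [0.6740, -0.4590, 0.5580, -0.0800, 0.2580, -0.3310]

0.6740 -0.4590 0.5580 -0.0800 0.2580 -0.3310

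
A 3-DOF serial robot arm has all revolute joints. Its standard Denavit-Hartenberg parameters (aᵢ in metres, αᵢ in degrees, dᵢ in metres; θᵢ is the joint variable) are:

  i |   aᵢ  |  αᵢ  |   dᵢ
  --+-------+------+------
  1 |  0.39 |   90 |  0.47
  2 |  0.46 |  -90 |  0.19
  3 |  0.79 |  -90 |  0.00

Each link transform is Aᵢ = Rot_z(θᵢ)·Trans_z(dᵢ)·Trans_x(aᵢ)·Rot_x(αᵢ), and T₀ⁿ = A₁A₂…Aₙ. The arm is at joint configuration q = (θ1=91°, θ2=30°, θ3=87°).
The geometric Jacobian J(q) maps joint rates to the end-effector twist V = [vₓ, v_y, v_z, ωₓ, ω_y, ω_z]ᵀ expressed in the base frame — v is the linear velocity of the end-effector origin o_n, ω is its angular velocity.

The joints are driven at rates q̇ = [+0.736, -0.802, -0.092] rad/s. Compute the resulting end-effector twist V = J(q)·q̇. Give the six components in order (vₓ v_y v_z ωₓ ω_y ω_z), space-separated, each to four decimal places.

-0.5996 -0.1874 -0.3119 -0.8027 0.0320 0.6563

o_n = [-0.6132, 0.8136, 0.7207]
J₁: ẑ×o_n = [-0.8136, -0.6132, 0.0000], ω = ẑ
J2: z=[0.9998, 0.0175, 0.0000] o=[-0.0068, 0.3899, 0.4700] → [0.0044, -0.2506, 0.4342, 0.9998, 0.0175, 0.0000]
J3: z=[0.0087, -0.4999, 0.8660] o=[0.1762, 0.7916, 0.7000] → [-0.0294, -0.6838, -0.3945, 0.0087, -0.4999, 0.8660]
V = J·q̇ = [-0.5996, -0.1874, -0.3119, -0.8027, 0.0320, 0.6563]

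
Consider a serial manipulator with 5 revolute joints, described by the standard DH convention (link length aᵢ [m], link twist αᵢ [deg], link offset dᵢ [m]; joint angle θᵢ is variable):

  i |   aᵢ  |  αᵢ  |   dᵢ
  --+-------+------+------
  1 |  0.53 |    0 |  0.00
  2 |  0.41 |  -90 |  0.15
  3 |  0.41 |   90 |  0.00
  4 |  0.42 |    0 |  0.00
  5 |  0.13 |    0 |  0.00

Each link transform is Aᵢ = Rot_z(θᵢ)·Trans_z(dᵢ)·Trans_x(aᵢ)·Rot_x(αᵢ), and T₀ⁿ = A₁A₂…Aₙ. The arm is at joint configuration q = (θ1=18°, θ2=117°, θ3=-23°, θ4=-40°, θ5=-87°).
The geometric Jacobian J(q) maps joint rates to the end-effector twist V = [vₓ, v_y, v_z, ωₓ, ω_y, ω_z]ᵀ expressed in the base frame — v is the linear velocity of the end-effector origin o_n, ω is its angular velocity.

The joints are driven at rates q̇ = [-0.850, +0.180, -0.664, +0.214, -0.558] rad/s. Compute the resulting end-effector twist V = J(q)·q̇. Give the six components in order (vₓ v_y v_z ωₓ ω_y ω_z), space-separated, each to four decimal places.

0.8334 -0.2996 0.4080 0.3745 0.5646 -0.9867

o_n = [0.0531, 1.1434, 0.4053]
J₁: ẑ×o_n = [-1.1434, 0.0531, 0.0000], ω = ẑ
J2: z=[0.0000, 0.0000, 1.0000] o=[0.5041, 0.1638, 0.0000] → [-0.9796, -0.4510, 0.0000, 0.0000, 0.0000, 1.0000]
J3: z=[-0.7071, -0.7071, 0.0000] o=[0.2141, 0.4537, 0.1500] → [-0.1806, 0.1806, -0.6016, -0.7071, -0.7071, 0.0000]
J4: z=[0.2763, -0.2763, 0.9205] o=[-0.0527, 0.7206, 0.3102] → [-0.4155, 0.0711, 0.1461, 0.2763, -0.2763, 0.9205]
J5: z=[0.2763, -0.2763, 0.9205] o=[-0.0712, 1.1209, 0.4359] → [-0.0123, 0.1229, 0.0406, 0.2763, -0.2763, 0.9205]
V = J·q̇ = [0.8334, -0.2996, 0.4080, 0.3745, 0.5646, -0.9867]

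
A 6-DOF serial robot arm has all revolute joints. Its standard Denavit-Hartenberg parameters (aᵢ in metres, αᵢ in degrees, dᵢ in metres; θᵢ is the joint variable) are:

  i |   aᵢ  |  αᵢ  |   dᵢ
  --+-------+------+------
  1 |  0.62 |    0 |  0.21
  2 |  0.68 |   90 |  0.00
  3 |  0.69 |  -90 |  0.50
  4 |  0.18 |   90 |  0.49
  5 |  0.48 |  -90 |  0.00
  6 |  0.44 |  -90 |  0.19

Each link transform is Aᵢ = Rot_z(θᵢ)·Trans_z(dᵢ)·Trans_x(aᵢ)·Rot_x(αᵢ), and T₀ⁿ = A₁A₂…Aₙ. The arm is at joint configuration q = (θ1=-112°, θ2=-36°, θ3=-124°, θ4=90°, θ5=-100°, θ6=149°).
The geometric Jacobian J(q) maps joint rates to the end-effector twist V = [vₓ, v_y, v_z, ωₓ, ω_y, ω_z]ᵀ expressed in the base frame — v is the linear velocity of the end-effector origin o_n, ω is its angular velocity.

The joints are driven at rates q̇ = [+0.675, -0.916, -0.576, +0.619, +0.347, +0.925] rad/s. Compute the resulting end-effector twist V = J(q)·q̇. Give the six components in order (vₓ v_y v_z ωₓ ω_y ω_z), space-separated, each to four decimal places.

0.4584 0.1581 -0.2789 0.6303 -1.3596 -0.7850

o_n = [-0.9192, -0.8263, -0.3731]
J₁: ẑ×o_n = [0.8263, -0.9192, 0.0000], ω = ẑ
J2: z=[0.0000, 0.0000, 1.0000] o=[-0.2323, -0.5749, 0.2100] → [0.2515, -0.6869, 0.0000, 0.0000, 0.0000, 1.0000]
J3: z=[-0.5299, 0.8480, 0.0000] o=[-0.8089, -0.9352, 0.2100] → [-0.4945, -0.3090, 0.0358, -0.5299, 0.8480, 0.0000]
J4: z=[-0.7031, -0.4393, -0.5592] o=[-0.7467, -0.3067, -0.3620] → [-0.2857, 0.0887, 0.2895, -0.7031, -0.4393, -0.5592]
J5: z=[0.4742, 0.2963, -0.8290] o=[-0.9958, -0.6746, -0.6360] → [-0.0478, -0.1882, -0.0946, 0.4742, 0.2963, -0.8290]
J6: z=[0.6440, -0.7589, 0.0971] o=[-0.7076, -0.3963, -0.3717] → [0.0428, -0.0197, -0.4375, 0.6440, -0.7589, 0.0971]
V = J·q̇ = [0.4584, 0.1581, -0.2789, 0.6303, -1.3596, -0.7850]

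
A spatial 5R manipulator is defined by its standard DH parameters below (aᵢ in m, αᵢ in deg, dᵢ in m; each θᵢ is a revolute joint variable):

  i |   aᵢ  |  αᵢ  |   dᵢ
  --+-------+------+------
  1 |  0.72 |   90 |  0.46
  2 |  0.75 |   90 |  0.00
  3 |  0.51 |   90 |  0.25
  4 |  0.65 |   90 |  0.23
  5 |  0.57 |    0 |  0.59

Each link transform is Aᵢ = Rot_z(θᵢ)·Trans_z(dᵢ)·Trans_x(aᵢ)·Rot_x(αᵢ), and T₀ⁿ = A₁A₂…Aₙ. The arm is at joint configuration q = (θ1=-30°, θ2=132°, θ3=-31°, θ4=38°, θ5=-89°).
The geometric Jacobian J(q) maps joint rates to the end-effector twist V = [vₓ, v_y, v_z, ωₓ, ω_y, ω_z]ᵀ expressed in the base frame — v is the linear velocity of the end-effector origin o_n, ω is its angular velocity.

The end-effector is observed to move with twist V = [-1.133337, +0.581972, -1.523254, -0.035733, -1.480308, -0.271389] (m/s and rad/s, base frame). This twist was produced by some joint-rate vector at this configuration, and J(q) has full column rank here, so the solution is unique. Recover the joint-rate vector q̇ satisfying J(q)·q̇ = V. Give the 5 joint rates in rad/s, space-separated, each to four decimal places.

-0.6210 0.7380 0.1550 -0.3710 -0.7690

o_n = [-0.2683, 0.6471, 2.1630]
J₁: ẑ×o_n = [-0.6471, -0.2683, 0.0000], ω = ẑ
J2: z=[-0.5000, -0.8660, 0.0000] o=[0.6235, -0.3600, 0.4600] → [-1.4749, 0.8515, -1.2759, -0.5000, -0.8660, 0.0000]
J3: z=[0.6436, -0.3716, 0.6691] o=[0.1889, -0.1091, 1.0174] → [-0.9317, -1.0433, 0.3168, 0.6436, -0.3716, 0.6691]
J4: z=[0.7270, 0.5700, -0.3827] o=[0.2278, 0.1718, 1.5095] → [0.5544, -0.2852, 0.6284, 0.7270, 0.5700, -0.3827]
J5: z=[-0.6544, 0.7440, -0.1351] o=[0.5301, 0.5295, 2.0155] → [0.1256, 0.2044, 0.5170, -0.6544, 0.7440, -0.1351]
q̇ = J⁺·V = [-0.6210, 0.7380, 0.1550, -0.3710, -0.7690]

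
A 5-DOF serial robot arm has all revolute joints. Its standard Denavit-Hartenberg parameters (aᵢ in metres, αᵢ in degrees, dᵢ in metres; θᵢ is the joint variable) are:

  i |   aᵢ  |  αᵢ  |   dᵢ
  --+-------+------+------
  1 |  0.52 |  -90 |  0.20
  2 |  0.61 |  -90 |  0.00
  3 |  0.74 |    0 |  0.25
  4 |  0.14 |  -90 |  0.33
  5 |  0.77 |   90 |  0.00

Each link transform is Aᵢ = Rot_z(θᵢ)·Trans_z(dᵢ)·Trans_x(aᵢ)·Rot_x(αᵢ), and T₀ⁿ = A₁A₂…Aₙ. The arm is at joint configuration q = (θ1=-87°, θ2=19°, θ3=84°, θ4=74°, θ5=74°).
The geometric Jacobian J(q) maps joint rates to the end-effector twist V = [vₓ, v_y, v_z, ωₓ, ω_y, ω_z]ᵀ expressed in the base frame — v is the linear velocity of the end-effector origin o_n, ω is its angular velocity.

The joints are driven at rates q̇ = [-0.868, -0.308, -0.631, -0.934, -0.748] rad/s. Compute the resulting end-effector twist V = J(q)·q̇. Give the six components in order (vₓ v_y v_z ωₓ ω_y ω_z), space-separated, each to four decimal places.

-1.4953 0.5891 -0.0803 -0.9596 -0.8258 0.5205

o_n = [-0.8189, -0.9574, 0.2340]
J₁: ẑ×o_n = [0.9574, -0.8189, 0.0000], ω = ẑ
J2: z=[0.9986, 0.0523, 0.0000] o=[0.0272, -0.5193, 0.2000] → [0.0018, -0.0339, -0.3933, 0.9986, 0.0523, 0.0000]
J3: z=[-0.0170, 0.3251, -0.9455] o=[0.0574, -1.0953, 0.0014] → [0.2060, 0.8325, 0.2826, -0.0170, 0.3251, -0.9455]
J4: z=[-0.0170, 0.3251, -0.9455] o=[-0.6780, -1.1255, -0.2602] → [0.3196, 0.1417, 0.0430, -0.0170, 0.3251, -0.9455]
J5: z=[0.9074, 0.4022, 0.1220] o=[-0.7424, -0.8984, -0.5299] → [0.3145, -0.7025, -0.0228, 0.9074, 0.4022, 0.1220]
V = J·q̇ = [-1.4953, 0.5891, -0.0803, -0.9596, -0.8258, 0.5205]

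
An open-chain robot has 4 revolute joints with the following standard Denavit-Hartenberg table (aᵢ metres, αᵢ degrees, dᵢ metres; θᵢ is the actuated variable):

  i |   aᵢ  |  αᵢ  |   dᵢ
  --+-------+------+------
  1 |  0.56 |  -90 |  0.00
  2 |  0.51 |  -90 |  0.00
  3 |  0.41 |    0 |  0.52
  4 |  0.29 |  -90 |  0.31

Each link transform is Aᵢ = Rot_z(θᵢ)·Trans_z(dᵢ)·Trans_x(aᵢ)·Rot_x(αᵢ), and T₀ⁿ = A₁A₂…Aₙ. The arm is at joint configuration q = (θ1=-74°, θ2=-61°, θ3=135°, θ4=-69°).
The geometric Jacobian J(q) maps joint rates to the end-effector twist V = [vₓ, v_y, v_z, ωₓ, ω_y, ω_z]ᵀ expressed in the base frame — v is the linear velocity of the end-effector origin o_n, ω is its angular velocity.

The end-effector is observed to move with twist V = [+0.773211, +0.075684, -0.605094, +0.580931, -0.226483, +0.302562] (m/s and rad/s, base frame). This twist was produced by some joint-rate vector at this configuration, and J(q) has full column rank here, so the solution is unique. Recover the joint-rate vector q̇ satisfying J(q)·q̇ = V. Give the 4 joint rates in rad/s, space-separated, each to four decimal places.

o_n = [-0.1337, -1.5466, -0.1067]
J₁: ẑ×o_n = [1.5466, -0.1337, 0.0000], ω = ẑ
J2: z=[0.9613, 0.2756, 0.0000] o=[0.1544, -0.5383, 0.0000] → [-0.0294, 0.1026, -0.8898, 0.9613, 0.2756, 0.0000]
J3: z=[0.2411, -0.8407, -0.4848] o=[0.2225, -0.7760, 0.4461] → [0.0912, 0.3060, -0.4853, 0.2411, -0.8407, -0.4848]
J4: z=[0.2411, -0.8407, -0.4848] o=[0.0304, -1.1580, -0.0596] → [-0.1488, 0.0910, -0.2317, 0.2411, -0.8407, -0.4848]
q̇ = J⁺·V = [0.5120, 0.4960, 0.2510, 0.1810]

0.5120 0.4960 0.2510 0.1810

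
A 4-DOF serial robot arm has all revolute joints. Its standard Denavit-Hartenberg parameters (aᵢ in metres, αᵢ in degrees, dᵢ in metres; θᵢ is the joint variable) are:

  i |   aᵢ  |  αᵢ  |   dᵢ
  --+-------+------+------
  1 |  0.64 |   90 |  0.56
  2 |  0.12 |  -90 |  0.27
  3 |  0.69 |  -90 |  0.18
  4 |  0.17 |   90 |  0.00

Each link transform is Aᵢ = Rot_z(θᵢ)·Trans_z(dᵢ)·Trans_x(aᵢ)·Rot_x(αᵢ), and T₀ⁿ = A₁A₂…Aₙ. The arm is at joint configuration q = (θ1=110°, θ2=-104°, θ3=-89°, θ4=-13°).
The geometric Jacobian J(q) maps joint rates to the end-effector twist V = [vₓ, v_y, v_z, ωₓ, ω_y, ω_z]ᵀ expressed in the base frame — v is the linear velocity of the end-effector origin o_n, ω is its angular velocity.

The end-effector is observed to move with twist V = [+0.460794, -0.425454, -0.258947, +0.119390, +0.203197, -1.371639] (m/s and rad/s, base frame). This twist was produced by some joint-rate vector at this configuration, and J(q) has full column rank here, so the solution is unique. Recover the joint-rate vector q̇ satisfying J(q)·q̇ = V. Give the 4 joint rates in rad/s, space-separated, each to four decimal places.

-0.3120 0.1990 0.4020 0.9920

o_n = [0.7775, 1.1547, 0.3763]
J₁: ẑ×o_n = [-1.1547, 0.7775, 0.0000], ω = ẑ
J2: z=[0.9397, 0.3420, 0.0000] o=[-0.2189, 0.6014, 0.5600] → [-0.0628, 0.1726, 0.1791, 0.9397, 0.3420, 0.0000]
J3: z=[-0.3319, 0.9118, -0.2419] o=[0.0448, 0.6665, 0.4436] → [0.0568, -0.1996, -0.8301, -0.3319, 0.9118, -0.2419]
J4: z=[0.0663, -0.2333, -0.9701] o=[0.6343, 1.0638, 0.3883] → [0.0910, -0.1381, 0.0394, 0.0663, -0.2333, -0.9701]
q̇ = J⁺·V = [-0.3120, 0.1990, 0.4020, 0.9920]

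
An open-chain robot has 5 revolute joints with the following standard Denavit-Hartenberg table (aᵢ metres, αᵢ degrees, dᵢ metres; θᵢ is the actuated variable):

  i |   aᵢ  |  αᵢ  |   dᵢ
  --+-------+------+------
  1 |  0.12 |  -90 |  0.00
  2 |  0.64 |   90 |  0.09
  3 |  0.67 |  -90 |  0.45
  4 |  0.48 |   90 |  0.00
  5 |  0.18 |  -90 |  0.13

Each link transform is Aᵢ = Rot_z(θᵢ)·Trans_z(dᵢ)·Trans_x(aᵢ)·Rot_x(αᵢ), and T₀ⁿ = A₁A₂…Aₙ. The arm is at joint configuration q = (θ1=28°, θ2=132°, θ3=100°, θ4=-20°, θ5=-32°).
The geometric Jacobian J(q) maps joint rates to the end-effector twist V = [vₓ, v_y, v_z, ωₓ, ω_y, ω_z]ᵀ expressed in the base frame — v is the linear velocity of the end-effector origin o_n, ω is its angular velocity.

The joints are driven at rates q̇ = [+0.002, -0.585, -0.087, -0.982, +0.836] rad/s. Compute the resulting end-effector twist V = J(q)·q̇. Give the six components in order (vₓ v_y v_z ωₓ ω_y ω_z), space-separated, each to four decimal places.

0.9525 0.2065 -0.2598 0.1845 -0.6903 -1.2210

o_n = [-0.2992, 1.3224, -0.9156]
J₁: ẑ×o_n = [-1.3224, -0.2992, 0.0000], ω = ẑ
J2: z=[-0.4695, 0.8829, 0.0000] o=[0.1060, 0.0563, 0.0000] → [-0.8084, -0.4299, -0.2367, -0.4695, 0.8829, 0.0000]
J3: z=[0.6562, 0.3489, -0.6691] o=[-0.3144, -0.0652, -0.4756] → [0.7750, 0.2785, 0.9052, 0.6562, 0.3489, -0.6691]
J4: z=[0.6634, 0.1560, 0.7319] o=[-0.2602, 0.7109, -0.6903] → [-0.4827, 0.1209, 0.4117, 0.6634, 0.1560, 0.7319]
J5: z=[0.7396, 0.0118, -0.6729] o=[-0.3147, 1.1850, -0.7419] → [0.0904, 0.1180, 0.1015, 0.7396, 0.0118, -0.6729]
V = J·q̇ = [0.9525, 0.2065, -0.2598, 0.1845, -0.6903, -1.2210]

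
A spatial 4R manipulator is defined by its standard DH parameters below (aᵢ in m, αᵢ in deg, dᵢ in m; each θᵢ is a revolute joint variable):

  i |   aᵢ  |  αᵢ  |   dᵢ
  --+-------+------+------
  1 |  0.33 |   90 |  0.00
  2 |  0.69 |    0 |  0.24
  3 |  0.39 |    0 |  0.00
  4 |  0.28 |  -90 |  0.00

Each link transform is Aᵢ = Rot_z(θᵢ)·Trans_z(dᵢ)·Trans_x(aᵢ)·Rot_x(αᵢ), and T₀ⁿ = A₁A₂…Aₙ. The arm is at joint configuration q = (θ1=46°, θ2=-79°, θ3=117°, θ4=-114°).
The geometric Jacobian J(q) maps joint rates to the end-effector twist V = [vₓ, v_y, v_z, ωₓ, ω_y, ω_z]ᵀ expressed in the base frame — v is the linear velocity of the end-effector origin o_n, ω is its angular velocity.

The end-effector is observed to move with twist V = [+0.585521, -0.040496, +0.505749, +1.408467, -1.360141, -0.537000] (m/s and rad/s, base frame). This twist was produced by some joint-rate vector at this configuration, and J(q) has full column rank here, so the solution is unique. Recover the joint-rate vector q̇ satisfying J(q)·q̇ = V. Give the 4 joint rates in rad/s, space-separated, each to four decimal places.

o_n = [0.7539, 0.4352, -0.7089]
J₁: ẑ×o_n = [-0.4352, 0.7539, 0.0000], ω = ẑ
J2: z=[0.7193, -0.6947, 0.0000] o=[0.2292, 0.2374, 0.0000] → [0.4924, 0.5099, 0.5067, 0.7193, -0.6947, 0.0000]
J3: z=[0.7193, -0.6947, 0.0000] o=[0.4933, 0.1654, -0.6773] → [0.0219, 0.0227, 0.3751, 0.7193, -0.6947, 0.0000]
J4: z=[0.7193, -0.6947, 0.0000] o=[0.7068, 0.3864, -0.4372] → [0.1887, 0.1954, 0.0677, 0.7193, -0.6947, 0.0000]
q̇ = J⁺·V = [-0.5370, 0.3410, 0.7270, 0.8900]

-0.5370 0.3410 0.7270 0.8900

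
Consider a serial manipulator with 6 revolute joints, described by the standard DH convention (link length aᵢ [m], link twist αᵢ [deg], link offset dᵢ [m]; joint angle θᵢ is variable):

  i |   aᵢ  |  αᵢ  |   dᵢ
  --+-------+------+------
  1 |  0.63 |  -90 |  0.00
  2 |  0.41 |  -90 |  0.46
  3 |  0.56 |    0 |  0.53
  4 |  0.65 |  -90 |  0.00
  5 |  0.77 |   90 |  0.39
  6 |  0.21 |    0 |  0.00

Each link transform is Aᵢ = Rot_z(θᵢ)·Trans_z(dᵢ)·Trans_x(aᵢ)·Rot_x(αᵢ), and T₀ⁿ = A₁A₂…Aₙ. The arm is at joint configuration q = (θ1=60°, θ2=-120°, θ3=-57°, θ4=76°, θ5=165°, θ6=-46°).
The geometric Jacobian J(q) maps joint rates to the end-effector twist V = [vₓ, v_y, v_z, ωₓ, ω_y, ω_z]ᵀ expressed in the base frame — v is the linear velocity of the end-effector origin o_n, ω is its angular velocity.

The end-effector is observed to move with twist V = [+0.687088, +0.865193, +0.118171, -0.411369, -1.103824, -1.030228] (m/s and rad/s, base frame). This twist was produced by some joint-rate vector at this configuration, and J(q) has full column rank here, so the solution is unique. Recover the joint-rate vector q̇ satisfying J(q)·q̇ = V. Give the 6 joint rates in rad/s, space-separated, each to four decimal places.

0.0340 0.6050 -0.8390 -0.9290 0.8680 -0.2380

o_n = [-0.3376, 0.9755, 0.5062]
J₁: ẑ×o_n = [-0.9755, -0.3376, 0.0000], ω = ẑ
J2: z=[-0.8660, 0.5000, 0.0000] o=[0.3150, 0.5456, 0.0000] → [0.2531, 0.4383, -0.0460, -0.8660, 0.5000, 0.0000]
J3: z=[0.4330, 0.7500, 0.5000] o=[-0.1859, 0.5981, 0.3551] → [-0.0754, -0.1413, 0.2772, 0.4330, 0.7500, 0.5000]
J4: z=[0.4330, 0.7500, 0.5000] o=[-0.4394, 1.0983, 0.8842] → [-0.2221, 0.2146, -0.1295, 0.4330, 0.7500, 0.5000]
J5: z=[0.9002, -0.3318, -0.2820] o=[-0.4097, 0.7264, 1.4165] → [0.3723, 0.7991, 0.2482, 0.9002, -0.3318, -0.2820]
J6: z=[-0.4065, -0.8725, -0.2710] o=[-0.1788, 0.8731, 0.5978] → [0.1077, 0.0058, -0.1802, -0.4065, -0.8725, -0.2710]
q̇ = J⁺·V = [0.0340, 0.6050, -0.8390, -0.9290, 0.8680, -0.2380]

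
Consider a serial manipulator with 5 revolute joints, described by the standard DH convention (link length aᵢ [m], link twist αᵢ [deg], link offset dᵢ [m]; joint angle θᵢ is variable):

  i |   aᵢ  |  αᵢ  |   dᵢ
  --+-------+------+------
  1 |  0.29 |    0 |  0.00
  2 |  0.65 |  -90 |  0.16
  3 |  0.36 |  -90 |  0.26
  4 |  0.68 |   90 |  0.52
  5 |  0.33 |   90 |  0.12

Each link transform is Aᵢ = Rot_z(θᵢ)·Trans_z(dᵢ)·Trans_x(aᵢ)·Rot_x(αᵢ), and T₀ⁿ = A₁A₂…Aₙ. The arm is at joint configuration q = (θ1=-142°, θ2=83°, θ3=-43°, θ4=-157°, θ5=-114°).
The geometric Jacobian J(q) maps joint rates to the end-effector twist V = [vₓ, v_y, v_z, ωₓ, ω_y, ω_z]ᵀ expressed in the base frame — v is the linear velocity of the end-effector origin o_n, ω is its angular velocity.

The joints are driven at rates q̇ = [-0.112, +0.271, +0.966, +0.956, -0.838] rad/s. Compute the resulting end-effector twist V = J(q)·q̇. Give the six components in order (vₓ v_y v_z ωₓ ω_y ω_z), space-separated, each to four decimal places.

0.4262 0.3148 0.1331 1.9484 0.1307 -0.3169

o_n = [0.4227, -0.5579, -0.1289]
J₁: ẑ×o_n = [0.5579, 0.4227, -0.0000], ω = ẑ
J2: z=[0.0000, 0.0000, 1.0000] o=[-0.2285, -0.1785, 0.0000] → [0.3794, 0.6512, -0.0000, 0.0000, 0.0000, 1.0000]
J3: z=[0.8572, 0.5150, 0.0000] o=[0.1063, -0.7357, 0.1600] → [-0.1488, 0.2476, -0.0106, 0.8572, 0.5150, 0.0000]
J4: z=[0.3513, -0.5846, -0.7314] o=[0.4647, -0.8275, 0.4055] → [0.5095, 0.2185, 0.0701, 0.3513, -0.5846, -0.7314]
J5: z=[-0.9362, -0.2291, -0.2665] o=[0.6393, -0.6022, -0.4017] → [-0.0507, 0.3131, -0.0911, -0.9362, -0.2291, -0.2665]
V = J·q̇ = [0.4262, 0.3148, 0.1331, 1.9484, 0.1307, -0.3169]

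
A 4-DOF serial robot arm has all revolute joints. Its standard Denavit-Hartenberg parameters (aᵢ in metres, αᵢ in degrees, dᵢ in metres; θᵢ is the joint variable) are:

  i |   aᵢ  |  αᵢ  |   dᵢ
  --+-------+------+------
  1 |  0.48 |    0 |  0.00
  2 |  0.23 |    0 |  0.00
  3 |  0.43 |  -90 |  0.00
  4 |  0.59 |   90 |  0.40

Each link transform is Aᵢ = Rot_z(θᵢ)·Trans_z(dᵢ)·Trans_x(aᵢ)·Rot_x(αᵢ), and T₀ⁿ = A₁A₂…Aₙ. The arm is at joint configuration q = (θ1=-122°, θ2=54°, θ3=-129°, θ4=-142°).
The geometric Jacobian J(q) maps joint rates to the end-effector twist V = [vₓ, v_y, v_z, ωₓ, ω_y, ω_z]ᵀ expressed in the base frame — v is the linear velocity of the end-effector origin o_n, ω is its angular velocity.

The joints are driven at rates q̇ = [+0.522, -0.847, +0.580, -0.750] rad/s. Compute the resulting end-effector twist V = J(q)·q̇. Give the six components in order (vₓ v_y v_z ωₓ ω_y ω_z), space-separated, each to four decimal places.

0.5039 -0.2617 -0.3487 0.2193 0.7172 0.2550

o_n = [-0.2518, -1.0130, 0.3632]
J₁: ẑ×o_n = [1.0130, -0.2518, 0.0000], ω = ẑ
J2: z=[0.0000, 0.0000, 1.0000] o=[-0.2544, -0.4071, 0.0000] → [0.6060, 0.0026, -0.0000, 0.0000, 0.0000, 1.0000]
J3: z=[0.0000, 0.0000, 1.0000] o=[-0.1682, -0.6203, 0.0000] → [0.3927, -0.0835, 0.0000, 0.0000, 0.0000, 1.0000]
J4: z=[-0.2924, -0.9563, 0.0000] o=[-0.5794, -0.4946, 0.0000] → [-0.3474, 0.1062, 0.4649, -0.2924, -0.9563, 0.0000]
V = J·q̇ = [0.5039, -0.2617, -0.3487, 0.2193, 0.7172, 0.2550]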